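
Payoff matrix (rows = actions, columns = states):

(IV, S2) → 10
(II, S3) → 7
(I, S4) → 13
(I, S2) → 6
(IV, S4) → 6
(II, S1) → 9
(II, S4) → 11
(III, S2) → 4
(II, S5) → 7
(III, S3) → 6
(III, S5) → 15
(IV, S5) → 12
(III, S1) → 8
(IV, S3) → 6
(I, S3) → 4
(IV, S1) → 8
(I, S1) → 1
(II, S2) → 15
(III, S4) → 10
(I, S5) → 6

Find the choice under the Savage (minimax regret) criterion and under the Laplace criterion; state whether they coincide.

Column bests: S1=9, S2=15, S3=7, S4=13, S5=15.
I regrets: 8, 9, 3, 0, 9 → max 9
II regrets: 0, 0, 0, 2, 8 → max 8
III regrets: 1, 11, 1, 3, 0 → max 11
IV regrets: 1, 5, 1, 7, 3 → max 7
Smallest max regret = 7 → IV.
Row averages: I=6, II=9.8, III=8.6, IV=8.4
Highest average = 9.8 → II.

minimax regret → IV; laplace → II (disagree)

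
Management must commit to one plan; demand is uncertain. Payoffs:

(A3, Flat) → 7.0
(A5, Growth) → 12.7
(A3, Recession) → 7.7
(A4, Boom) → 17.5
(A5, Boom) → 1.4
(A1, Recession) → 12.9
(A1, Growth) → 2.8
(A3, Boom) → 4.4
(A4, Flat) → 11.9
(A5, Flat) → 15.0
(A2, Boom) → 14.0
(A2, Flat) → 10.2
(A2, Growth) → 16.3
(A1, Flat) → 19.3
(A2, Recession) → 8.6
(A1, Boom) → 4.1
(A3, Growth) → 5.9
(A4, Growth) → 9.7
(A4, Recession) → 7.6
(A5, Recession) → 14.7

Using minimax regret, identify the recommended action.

Column bests: Recession=14.7, Flat=19.3, Growth=16.3, Boom=17.5.
A1 regrets: 1.8, 0.0, 13.5, 13.4 → max 13.5
A2 regrets: 6.1, 9.1, 0.0, 3.5 → max 9.1
A3 regrets: 7.0, 12.3, 10.4, 13.1 → max 13.1
A4 regrets: 7.1, 7.4, 6.6, 0.0 → max 7.4
A5 regrets: 0.0, 4.3, 3.6, 16.1 → max 16.1
Smallest max regret = 7.4 → A4.

A4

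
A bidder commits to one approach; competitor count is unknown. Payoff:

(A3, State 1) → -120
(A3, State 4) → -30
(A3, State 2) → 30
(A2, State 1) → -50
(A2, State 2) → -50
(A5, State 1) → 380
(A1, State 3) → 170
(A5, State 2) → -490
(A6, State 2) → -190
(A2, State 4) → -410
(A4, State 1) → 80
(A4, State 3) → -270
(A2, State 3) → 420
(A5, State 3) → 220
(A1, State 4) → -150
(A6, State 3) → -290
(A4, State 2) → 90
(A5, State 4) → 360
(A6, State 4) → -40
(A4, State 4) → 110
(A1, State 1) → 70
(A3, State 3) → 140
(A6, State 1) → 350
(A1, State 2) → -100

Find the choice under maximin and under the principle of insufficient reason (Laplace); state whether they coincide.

Row minima: A1=-150, A2=-410, A3=-120, A4=-270, A5=-490, A6=-290
Best worst-case = -120 → A3.
Row averages: A1=-2.5, A2=-22.5, A3=5, A4=2.5, A5=117.5, A6=-42.5
Highest average = 117.5 → A5.

maximin → A3; laplace → A5 (disagree)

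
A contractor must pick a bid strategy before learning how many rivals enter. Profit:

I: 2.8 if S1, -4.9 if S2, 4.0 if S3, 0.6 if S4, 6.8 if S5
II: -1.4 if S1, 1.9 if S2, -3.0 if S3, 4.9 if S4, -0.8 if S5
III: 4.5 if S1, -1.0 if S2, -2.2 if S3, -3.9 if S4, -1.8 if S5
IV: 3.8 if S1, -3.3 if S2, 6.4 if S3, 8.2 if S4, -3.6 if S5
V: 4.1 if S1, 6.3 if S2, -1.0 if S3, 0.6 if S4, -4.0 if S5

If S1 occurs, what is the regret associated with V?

Best payoff under S1 is 4.5.
Regret = 4.5 − 4.1 = 0.4.

0.4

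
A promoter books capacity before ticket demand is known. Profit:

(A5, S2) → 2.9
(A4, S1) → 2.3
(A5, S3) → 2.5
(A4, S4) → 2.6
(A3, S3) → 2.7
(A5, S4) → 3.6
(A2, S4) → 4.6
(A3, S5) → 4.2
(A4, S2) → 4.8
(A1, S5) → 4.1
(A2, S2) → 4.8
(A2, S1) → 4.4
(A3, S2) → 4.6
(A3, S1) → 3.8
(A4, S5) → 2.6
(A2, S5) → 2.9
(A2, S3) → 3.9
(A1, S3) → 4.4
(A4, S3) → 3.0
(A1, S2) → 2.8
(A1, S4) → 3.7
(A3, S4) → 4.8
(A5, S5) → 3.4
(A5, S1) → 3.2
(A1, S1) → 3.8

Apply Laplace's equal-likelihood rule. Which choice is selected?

Row averages: A1=3.76, A2=4.12, A3=4.02, A4=3.06, A5=3.12
Highest average = 4.12 → A2.

A2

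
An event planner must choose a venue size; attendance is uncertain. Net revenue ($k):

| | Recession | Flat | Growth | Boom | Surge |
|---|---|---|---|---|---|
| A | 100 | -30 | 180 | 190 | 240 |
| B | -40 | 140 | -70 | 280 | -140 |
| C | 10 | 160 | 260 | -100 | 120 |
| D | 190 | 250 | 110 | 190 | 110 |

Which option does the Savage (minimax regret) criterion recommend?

D

Column bests: Recession=190, Flat=250, Growth=260, Boom=280, Surge=240.
A regrets: 90, 280, 80, 90, 0 → max 280
B regrets: 230, 110, 330, 0, 380 → max 380
C regrets: 180, 90, 0, 380, 120 → max 380
D regrets: 0, 0, 150, 90, 130 → max 150
Smallest max regret = 150 → D.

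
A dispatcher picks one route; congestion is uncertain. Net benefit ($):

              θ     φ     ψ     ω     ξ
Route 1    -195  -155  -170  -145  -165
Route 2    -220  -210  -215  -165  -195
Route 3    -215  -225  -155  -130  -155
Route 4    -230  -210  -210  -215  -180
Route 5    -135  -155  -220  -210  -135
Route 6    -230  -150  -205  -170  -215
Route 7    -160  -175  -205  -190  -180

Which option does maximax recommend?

Route 3

Row maxima: Route 1=-145, Route 2=-165, Route 3=-130, Route 4=-180, Route 5=-135, Route 6=-150, Route 7=-160
Best best-case = -130 → Route 3.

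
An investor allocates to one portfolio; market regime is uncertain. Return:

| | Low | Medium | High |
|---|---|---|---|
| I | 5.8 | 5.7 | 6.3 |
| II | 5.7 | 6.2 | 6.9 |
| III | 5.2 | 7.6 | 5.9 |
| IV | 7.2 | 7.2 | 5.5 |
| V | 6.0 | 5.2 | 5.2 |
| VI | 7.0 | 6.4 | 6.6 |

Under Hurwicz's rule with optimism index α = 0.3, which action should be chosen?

VI

I: 0.3·6.3 + 0.7·5.7 = 5.88
II: 0.3·6.9 + 0.7·5.7 = 6.06
III: 0.3·7.6 + 0.7·5.2 = 5.92
IV: 0.3·7.2 + 0.7·5.5 = 6.01
V: 0.3·6.0 + 0.7·5.2 = 5.44
VI: 0.3·7.0 + 0.7·6.4 = 6.58
Highest Hurwicz score = 6.58 → VI.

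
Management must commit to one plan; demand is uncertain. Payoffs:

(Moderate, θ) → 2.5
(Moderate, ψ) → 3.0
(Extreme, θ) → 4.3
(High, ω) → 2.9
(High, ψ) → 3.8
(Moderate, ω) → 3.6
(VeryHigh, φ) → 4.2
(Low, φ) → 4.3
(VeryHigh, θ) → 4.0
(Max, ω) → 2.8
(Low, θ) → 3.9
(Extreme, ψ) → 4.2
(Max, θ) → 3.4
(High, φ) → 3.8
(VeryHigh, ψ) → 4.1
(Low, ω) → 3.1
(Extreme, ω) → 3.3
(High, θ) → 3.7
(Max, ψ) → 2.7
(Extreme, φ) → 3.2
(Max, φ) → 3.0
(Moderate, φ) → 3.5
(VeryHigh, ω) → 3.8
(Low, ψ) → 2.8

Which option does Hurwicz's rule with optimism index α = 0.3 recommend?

Low: 0.3·4.3 + 0.7·2.8 = 3.25
Moderate: 0.3·3.6 + 0.7·2.5 = 2.83
High: 0.3·3.8 + 0.7·2.9 = 3.17
VeryHigh: 0.3·4.2 + 0.7·3.8 = 3.92
Extreme: 0.3·4.3 + 0.7·3.2 = 3.53
Max: 0.3·3.4 + 0.7·2.7 = 2.91
Highest Hurwicz score = 3.92 → VeryHigh.

VeryHigh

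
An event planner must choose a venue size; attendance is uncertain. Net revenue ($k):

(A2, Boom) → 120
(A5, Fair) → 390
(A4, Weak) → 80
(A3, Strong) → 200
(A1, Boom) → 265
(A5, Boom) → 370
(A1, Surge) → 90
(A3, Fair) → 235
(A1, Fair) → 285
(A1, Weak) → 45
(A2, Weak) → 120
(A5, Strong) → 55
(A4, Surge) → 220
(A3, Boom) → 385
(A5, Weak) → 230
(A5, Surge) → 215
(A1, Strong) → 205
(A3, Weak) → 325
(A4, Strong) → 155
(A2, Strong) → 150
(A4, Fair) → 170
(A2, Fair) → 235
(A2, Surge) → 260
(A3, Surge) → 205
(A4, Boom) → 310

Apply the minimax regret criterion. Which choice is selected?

Column bests: Weak=325, Fair=390, Strong=205, Boom=385, Surge=260.
A1 regrets: 280, 105, 0, 120, 170 → max 280
A2 regrets: 205, 155, 55, 265, 0 → max 265
A3 regrets: 0, 155, 5, 0, 55 → max 155
A4 regrets: 245, 220, 50, 75, 40 → max 245
A5 regrets: 95, 0, 150, 15, 45 → max 150
Smallest max regret = 150 → A5.

A5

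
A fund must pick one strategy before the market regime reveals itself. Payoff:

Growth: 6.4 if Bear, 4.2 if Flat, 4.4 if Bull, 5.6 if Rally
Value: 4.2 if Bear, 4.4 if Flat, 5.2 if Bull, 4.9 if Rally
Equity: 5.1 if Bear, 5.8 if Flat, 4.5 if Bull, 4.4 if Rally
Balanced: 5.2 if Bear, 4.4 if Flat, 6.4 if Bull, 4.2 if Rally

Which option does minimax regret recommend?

Balanced

Column bests: Bear=6.4, Flat=5.8, Bull=6.4, Rally=5.6.
Growth regrets: 0.0, 1.6, 2.0, 0.0 → max 2.0
Value regrets: 2.2, 1.4, 1.2, 0.7 → max 2.2
Equity regrets: 1.3, 0.0, 1.9, 1.2 → max 1.9
Balanced regrets: 1.2, 1.4, 0.0, 1.4 → max 1.4
Smallest max regret = 1.4 → Balanced.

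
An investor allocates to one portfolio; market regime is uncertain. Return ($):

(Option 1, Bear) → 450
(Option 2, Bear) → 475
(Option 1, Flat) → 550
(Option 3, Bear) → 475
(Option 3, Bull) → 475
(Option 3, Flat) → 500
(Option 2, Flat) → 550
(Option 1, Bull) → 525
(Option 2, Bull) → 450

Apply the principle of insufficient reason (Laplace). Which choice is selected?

Option 1

Row averages: Option 1=1525/3, Option 2=1475/3, Option 3=1450/3
Highest average = 1525/3 → Option 1.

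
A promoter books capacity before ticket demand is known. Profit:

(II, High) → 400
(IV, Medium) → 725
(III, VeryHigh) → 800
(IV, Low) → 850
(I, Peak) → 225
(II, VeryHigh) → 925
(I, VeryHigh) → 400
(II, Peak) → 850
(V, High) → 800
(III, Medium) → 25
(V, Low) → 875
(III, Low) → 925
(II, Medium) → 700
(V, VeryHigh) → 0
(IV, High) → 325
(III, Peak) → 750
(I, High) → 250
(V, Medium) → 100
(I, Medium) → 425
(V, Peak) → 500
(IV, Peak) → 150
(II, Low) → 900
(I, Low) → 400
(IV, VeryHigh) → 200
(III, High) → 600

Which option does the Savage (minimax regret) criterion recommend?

II

Column bests: Low=925, Medium=725, High=800, VeryHigh=925, Peak=850.
I regrets: 525, 300, 550, 525, 625 → max 625
II regrets: 25, 25, 400, 0, 0 → max 400
III regrets: 0, 700, 200, 125, 100 → max 700
IV regrets: 75, 0, 475, 725, 700 → max 725
V regrets: 50, 625, 0, 925, 350 → max 925
Smallest max regret = 400 → II.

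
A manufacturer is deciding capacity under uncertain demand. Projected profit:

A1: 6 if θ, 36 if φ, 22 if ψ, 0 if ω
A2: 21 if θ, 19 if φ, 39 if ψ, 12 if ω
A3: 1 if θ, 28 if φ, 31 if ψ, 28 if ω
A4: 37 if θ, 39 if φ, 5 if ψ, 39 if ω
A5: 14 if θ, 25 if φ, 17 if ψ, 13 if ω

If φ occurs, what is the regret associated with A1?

Best payoff under φ is 39.
Regret = 39 − 36 = 3.

3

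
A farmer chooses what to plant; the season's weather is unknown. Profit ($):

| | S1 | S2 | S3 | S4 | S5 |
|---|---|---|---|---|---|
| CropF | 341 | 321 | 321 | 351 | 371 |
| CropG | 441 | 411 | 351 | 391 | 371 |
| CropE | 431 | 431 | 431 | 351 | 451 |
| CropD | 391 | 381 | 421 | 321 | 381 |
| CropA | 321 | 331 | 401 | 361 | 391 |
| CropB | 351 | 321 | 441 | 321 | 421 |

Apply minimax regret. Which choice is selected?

CropE

Column bests: S1=441, S2=431, S3=441, S4=391, S5=451.
CropF regrets: 100, 110, 120, 40, 80 → max 120
CropG regrets: 0, 20, 90, 0, 80 → max 90
CropE regrets: 10, 0, 10, 40, 0 → max 40
CropD regrets: 50, 50, 20, 70, 70 → max 70
CropA regrets: 120, 100, 40, 30, 60 → max 120
CropB regrets: 90, 110, 0, 70, 30 → max 110
Smallest max regret = 40 → CropE.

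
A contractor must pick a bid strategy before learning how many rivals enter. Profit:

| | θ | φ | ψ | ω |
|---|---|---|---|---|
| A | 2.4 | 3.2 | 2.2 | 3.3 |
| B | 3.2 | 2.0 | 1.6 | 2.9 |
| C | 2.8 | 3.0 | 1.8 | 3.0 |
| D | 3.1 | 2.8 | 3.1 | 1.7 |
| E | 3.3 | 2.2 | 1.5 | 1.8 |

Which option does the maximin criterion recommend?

Row minima: A=2.2, B=1.6, C=1.8, D=1.7, E=1.5
Best worst-case = 2.2 → A.

A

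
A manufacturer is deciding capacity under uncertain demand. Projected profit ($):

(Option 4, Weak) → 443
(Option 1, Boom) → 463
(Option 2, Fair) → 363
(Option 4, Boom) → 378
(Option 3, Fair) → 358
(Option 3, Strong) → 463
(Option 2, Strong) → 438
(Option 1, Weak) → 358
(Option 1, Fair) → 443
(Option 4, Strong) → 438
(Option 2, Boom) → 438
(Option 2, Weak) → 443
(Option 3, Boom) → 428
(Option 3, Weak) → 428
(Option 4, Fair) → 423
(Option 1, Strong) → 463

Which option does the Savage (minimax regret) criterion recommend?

Column bests: Weak=443, Fair=443, Strong=463, Boom=463.
Option 1 regrets: 85, 0, 0, 0 → max 85
Option 2 regrets: 0, 80, 25, 25 → max 80
Option 3 regrets: 15, 85, 0, 35 → max 85
Option 4 regrets: 0, 20, 25, 85 → max 85
Smallest max regret = 80 → Option 2.

Option 2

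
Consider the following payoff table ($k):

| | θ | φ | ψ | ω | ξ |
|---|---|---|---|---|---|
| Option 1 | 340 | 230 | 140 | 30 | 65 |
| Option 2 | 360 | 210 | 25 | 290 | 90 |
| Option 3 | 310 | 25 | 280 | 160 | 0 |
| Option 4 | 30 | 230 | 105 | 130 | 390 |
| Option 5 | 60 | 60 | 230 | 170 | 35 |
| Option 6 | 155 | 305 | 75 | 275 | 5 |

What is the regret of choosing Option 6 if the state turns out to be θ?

Best payoff under θ is 360.
Regret = 360 − 155 = 205.

205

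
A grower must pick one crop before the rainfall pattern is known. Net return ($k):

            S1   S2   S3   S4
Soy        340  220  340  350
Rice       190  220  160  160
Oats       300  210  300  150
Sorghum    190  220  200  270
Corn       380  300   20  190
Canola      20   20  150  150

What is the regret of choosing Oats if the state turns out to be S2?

Best payoff under S2 is 300.
Regret = 300 − 210 = 90.

90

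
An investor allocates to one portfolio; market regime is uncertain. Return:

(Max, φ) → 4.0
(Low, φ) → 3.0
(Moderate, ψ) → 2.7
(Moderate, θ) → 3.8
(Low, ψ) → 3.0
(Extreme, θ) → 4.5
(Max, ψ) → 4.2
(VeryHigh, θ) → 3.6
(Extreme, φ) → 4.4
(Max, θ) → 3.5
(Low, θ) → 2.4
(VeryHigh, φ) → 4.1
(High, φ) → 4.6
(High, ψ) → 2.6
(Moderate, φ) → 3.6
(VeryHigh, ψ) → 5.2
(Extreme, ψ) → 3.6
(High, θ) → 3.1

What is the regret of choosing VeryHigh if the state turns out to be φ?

0.5

Best payoff under φ is 4.6.
Regret = 4.6 − 4.1 = 0.5.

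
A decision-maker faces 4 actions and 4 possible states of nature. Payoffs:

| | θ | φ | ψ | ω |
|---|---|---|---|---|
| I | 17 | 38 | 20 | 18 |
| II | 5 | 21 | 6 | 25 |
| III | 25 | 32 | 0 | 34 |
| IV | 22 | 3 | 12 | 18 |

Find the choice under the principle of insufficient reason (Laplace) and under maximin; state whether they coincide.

laplace → I; maximin → I (agree)

Row averages: I=23.25, II=14.25, III=22.75, IV=13.75
Highest average = 23.25 → I.
Row minima: I=17, II=5, III=0, IV=3
Best worst-case = 17 → I.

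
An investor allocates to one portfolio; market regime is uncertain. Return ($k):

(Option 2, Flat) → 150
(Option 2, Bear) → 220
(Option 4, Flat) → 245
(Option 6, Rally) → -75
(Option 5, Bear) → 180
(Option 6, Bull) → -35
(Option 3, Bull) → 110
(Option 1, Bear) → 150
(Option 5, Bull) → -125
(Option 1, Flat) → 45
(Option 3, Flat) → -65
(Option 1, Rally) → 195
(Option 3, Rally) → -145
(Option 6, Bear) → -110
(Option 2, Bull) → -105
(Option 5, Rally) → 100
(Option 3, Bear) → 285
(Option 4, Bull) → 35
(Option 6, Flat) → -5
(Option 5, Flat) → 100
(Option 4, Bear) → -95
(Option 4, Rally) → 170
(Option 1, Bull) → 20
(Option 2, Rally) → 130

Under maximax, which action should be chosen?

Option 3

Row maxima: Option 1=195, Option 2=220, Option 3=285, Option 4=245, Option 5=180, Option 6=-5
Best best-case = 285 → Option 3.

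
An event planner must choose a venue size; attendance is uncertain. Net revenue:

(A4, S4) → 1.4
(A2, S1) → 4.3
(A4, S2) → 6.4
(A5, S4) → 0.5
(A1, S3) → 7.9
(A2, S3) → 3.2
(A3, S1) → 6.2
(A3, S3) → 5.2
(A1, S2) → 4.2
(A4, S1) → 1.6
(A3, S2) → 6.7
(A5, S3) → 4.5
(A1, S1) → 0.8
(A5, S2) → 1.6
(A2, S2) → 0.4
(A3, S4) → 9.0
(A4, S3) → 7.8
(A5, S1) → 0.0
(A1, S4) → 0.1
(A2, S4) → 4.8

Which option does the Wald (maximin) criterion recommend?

A3

Row minima: A1=0.1, A2=0.4, A3=5.2, A4=1.4, A5=0.0
Best worst-case = 5.2 → A3.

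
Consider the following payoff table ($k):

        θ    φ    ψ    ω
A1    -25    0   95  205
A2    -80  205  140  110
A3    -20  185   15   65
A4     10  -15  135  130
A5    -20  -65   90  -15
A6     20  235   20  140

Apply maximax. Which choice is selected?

Row maxima: A1=205, A2=205, A3=185, A4=135, A5=90, A6=235
Best best-case = 235 → A6.

A6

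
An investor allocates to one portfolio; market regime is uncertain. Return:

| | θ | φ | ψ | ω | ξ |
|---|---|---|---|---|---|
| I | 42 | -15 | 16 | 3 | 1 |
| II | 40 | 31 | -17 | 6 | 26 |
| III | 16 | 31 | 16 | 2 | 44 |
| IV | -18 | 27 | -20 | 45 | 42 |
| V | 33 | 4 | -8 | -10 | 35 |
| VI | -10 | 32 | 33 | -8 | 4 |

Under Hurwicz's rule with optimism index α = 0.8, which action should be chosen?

III

I: 0.8·42 + 0.2·(-15) = 30.6
II: 0.8·40 + 0.2·(-17) = 28.6
III: 0.8·44 + 0.2·2 = 35.6
IV: 0.8·45 + 0.2·(-20) = 32
V: 0.8·35 + 0.2·(-10) = 26
VI: 0.8·33 + 0.2·(-10) = 24.4
Highest Hurwicz score = 35.6 → III.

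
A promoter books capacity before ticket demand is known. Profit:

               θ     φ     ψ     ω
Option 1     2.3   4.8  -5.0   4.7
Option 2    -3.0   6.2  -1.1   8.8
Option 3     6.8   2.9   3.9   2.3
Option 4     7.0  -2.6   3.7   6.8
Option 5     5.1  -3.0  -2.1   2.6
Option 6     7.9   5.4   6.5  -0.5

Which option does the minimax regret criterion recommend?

Column bests: θ=7.9, φ=6.2, ψ=6.5, ω=8.8.
Option 1 regrets: 5.6, 1.4, 11.5, 4.1 → max 11.5
Option 2 regrets: 10.9, 0.0, 7.6, 0.0 → max 10.9
Option 3 regrets: 1.1, 3.3, 2.6, 6.5 → max 6.5
Option 4 regrets: 0.9, 8.8, 2.8, 2.0 → max 8.8
Option 5 regrets: 2.8, 9.2, 8.6, 6.2 → max 9.2
Option 6 regrets: 0.0, 0.8, 0.0, 9.3 → max 9.3
Smallest max regret = 6.5 → Option 3.

Option 3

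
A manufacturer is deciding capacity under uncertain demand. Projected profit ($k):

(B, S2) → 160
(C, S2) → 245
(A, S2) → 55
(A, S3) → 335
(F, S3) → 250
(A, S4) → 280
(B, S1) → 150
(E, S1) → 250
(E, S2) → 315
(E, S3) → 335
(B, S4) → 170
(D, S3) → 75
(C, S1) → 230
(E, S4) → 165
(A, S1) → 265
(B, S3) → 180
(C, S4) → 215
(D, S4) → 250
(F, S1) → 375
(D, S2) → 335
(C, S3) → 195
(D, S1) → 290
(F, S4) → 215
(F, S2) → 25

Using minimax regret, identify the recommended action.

E

Column bests: S1=375, S2=335, S3=335, S4=280.
A regrets: 110, 280, 0, 0 → max 280
B regrets: 225, 175, 155, 110 → max 225
C regrets: 145, 90, 140, 65 → max 145
D regrets: 85, 0, 260, 30 → max 260
E regrets: 125, 20, 0, 115 → max 125
F regrets: 0, 310, 85, 65 → max 310
Smallest max regret = 125 → E.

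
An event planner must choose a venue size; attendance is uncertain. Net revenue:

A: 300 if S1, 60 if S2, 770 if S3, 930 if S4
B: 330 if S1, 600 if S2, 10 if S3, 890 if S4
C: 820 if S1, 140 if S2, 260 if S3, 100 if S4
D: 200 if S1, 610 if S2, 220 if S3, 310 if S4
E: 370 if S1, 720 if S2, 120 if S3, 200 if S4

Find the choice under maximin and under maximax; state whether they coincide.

Row minima: A=60, B=10, C=100, D=200, E=120
Best worst-case = 200 → D.
Row maxima: A=930, B=890, C=820, D=610, E=720
Best best-case = 930 → A.

maximin → D; maximax → A (disagree)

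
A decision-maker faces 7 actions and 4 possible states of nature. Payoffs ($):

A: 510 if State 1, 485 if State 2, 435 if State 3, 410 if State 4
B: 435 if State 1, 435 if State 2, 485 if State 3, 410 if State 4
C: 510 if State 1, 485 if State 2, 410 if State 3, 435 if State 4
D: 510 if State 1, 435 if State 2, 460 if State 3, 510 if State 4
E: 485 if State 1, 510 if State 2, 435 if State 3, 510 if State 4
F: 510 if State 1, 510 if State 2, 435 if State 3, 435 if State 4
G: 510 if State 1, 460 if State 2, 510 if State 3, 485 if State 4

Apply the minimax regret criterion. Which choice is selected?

G

Column bests: State 1=510, State 2=510, State 3=510, State 4=510.
A regrets: 0, 25, 75, 100 → max 100
B regrets: 75, 75, 25, 100 → max 100
C regrets: 0, 25, 100, 75 → max 100
D regrets: 0, 75, 50, 0 → max 75
E regrets: 25, 0, 75, 0 → max 75
F regrets: 0, 0, 75, 75 → max 75
G regrets: 0, 50, 0, 25 → max 50
Smallest max regret = 50 → G.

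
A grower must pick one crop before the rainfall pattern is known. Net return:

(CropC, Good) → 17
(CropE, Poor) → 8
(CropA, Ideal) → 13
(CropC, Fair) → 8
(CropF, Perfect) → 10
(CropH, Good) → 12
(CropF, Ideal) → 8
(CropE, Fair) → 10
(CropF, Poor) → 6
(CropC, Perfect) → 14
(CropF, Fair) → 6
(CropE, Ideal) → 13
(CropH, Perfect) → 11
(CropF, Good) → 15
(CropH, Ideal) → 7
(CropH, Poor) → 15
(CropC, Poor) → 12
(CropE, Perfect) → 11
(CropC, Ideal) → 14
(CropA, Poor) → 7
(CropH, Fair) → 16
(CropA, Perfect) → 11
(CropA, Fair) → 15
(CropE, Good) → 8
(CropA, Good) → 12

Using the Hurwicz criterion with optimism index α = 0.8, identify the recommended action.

CropC

CropC: 0.8·17 + 0.2·8 = 15.2
CropH: 0.8·16 + 0.2·7 = 14.2
CropE: 0.8·13 + 0.2·8 = 12
CropA: 0.8·15 + 0.2·7 = 13.4
CropF: 0.8·15 + 0.2·6 = 13.2
Highest Hurwicz score = 15.2 → CropC.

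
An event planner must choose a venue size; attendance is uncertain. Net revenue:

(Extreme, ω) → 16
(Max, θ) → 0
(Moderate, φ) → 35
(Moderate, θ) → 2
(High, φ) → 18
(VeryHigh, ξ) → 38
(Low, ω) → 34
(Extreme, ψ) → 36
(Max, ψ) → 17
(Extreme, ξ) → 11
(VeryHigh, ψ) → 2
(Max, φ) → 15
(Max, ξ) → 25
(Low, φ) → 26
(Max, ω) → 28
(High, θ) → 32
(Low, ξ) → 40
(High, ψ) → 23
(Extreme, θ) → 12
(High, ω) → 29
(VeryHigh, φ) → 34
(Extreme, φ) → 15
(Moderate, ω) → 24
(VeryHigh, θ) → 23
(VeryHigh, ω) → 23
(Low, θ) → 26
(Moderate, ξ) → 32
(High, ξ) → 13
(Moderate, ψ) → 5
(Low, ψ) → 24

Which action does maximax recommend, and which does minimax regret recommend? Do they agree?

maximax → Low; minimax regret → Low (agree)

Row maxima: Low=40, Moderate=35, High=32, VeryHigh=38, Extreme=36, Max=28
Best best-case = 40 → Low.
Column bests: θ=32, φ=35, ψ=36, ω=34, ξ=40.
Low regrets: 6, 9, 12, 0, 0 → max 12
Moderate regrets: 30, 0, 31, 10, 8 → max 31
High regrets: 0, 17, 13, 5, 27 → max 27
VeryHigh regrets: 9, 1, 34, 11, 2 → max 34
Extreme regrets: 20, 20, 0, 18, 29 → max 29
Max regrets: 32, 20, 19, 6, 15 → max 32
Smallest max regret = 12 → Low.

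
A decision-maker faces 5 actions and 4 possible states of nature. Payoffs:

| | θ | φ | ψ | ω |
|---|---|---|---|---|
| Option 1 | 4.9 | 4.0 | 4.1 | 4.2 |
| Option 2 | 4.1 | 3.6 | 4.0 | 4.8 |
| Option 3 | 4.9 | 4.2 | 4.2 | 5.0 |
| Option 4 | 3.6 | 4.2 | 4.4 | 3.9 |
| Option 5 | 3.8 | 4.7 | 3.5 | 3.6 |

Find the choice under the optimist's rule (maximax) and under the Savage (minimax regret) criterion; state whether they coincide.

Row maxima: Option 1=4.9, Option 2=4.8, Option 3=5.0, Option 4=4.4, Option 5=4.7
Best best-case = 5.0 → Option 3.
Column bests: θ=4.9, φ=4.7, ψ=4.4, ω=5.0.
Option 1 regrets: 0.0, 0.7, 0.3, 0.8 → max 0.8
Option 2 regrets: 0.8, 1.1, 0.4, 0.2 → max 1.1
Option 3 regrets: 0.0, 0.5, 0.2, 0.0 → max 0.5
Option 4 regrets: 1.3, 0.5, 0.0, 1.1 → max 1.3
Option 5 regrets: 1.1, 0.0, 0.9, 1.4 → max 1.4
Smallest max regret = 0.5 → Option 3.

maximax → Option 3; minimax regret → Option 3 (agree)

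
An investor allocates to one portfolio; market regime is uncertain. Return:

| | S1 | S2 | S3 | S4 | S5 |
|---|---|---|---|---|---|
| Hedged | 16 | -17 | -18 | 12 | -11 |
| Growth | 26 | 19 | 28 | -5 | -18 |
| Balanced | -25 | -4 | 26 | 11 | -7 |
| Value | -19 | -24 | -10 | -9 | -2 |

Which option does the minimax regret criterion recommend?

Growth

Column bests: S1=26, S2=19, S3=28, S4=12, S5=-2.
Hedged regrets: 10, 36, 46, 0, 9 → max 46
Growth regrets: 0, 0, 0, 17, 16 → max 17
Balanced regrets: 51, 23, 2, 1, 5 → max 51
Value regrets: 45, 43, 38, 21, 0 → max 45
Smallest max regret = 17 → Growth.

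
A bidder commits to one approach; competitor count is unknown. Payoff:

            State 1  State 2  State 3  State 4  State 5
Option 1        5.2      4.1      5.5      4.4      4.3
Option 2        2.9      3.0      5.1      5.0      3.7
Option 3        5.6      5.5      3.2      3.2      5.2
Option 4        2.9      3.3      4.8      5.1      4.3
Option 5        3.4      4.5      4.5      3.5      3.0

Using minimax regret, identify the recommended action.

Column bests: State 1=5.6, State 2=5.5, State 3=5.5, State 4=5.1, State 5=5.2.
Option 1 regrets: 0.4, 1.4, 0.0, 0.7, 0.9 → max 1.4
Option 2 regrets: 2.7, 2.5, 0.4, 0.1, 1.5 → max 2.7
Option 3 regrets: 0.0, 0.0, 2.3, 1.9, 0.0 → max 2.3
Option 4 regrets: 2.7, 2.2, 0.7, 0.0, 0.9 → max 2.7
Option 5 regrets: 2.2, 1.0, 1.0, 1.6, 2.2 → max 2.2
Smallest max regret = 1.4 → Option 1.

Option 1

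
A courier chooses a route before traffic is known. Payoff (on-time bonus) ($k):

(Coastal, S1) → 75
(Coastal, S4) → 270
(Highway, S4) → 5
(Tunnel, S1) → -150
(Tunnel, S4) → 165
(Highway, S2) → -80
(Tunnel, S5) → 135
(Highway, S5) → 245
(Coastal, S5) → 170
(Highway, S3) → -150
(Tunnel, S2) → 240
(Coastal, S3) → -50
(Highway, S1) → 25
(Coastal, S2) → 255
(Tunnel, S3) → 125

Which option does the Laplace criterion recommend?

Coastal

Row averages: Highway=9, Tunnel=103, Coastal=144
Highest average = 144 → Coastal.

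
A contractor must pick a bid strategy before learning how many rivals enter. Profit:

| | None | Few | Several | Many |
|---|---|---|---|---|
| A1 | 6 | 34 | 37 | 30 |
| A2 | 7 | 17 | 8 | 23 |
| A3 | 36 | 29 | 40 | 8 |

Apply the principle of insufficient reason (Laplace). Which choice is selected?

Row averages: A1=26.75, A2=13.75, A3=28.25
Highest average = 28.25 → A3.

A3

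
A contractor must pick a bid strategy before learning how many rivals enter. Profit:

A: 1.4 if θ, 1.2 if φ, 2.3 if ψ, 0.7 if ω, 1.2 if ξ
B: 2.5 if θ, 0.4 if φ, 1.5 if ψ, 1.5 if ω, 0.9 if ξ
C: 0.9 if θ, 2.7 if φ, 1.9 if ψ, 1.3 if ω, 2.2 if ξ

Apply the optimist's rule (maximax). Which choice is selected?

C

Row maxima: A=2.3, B=2.5, C=2.7
Best best-case = 2.7 → C.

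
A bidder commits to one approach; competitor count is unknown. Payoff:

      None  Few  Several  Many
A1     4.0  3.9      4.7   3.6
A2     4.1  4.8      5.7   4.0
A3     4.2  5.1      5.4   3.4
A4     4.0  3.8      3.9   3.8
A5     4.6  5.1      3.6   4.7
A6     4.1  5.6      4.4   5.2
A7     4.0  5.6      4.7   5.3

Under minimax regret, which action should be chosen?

A7

Column bests: None=4.6, Few=5.6, Several=5.7, Many=5.3.
A1 regrets: 0.6, 1.7, 1.0, 1.7 → max 1.7
A2 regrets: 0.5, 0.8, 0.0, 1.3 → max 1.3
A3 regrets: 0.4, 0.5, 0.3, 1.9 → max 1.9
A4 regrets: 0.6, 1.8, 1.8, 1.5 → max 1.8
A5 regrets: 0.0, 0.5, 2.1, 0.6 → max 2.1
A6 regrets: 0.5, 0.0, 1.3, 0.1 → max 1.3
A7 regrets: 0.6, 0.0, 1.0, 0.0 → max 1.0
Smallest max regret = 1.0 → A7.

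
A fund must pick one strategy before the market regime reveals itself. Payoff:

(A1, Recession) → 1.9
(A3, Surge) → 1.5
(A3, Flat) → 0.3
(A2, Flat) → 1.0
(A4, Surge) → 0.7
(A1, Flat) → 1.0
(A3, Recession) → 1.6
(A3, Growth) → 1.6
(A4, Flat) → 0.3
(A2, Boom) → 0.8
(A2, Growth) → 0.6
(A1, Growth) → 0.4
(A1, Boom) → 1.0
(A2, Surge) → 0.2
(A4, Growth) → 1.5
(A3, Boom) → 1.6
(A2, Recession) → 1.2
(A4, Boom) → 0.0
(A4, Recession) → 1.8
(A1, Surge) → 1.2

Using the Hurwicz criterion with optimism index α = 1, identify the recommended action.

A1

A1: 1·1.9 + 0·0.4 = 1.9
A2: 1·1.2 + 0·0.2 = 1.2
A3: 1·1.6 + 0·0.3 = 1.6
A4: 1·1.8 + 0·0.0 = 1.8
Highest Hurwicz score = 1.9 → A1.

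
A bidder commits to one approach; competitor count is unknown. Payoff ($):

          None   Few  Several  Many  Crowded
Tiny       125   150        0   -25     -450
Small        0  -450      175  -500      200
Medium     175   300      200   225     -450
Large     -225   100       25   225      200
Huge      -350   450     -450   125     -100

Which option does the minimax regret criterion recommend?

Large

Column bests: None=175, Few=450, Several=200, Many=225, Crowded=200.
Tiny regrets: 50, 300, 200, 250, 650 → max 650
Small regrets: 175, 900, 25, 725, 0 → max 900
Medium regrets: 0, 150, 0, 0, 650 → max 650
Large regrets: 400, 350, 175, 0, 0 → max 400
Huge regrets: 525, 0, 650, 100, 300 → max 650
Smallest max regret = 400 → Large.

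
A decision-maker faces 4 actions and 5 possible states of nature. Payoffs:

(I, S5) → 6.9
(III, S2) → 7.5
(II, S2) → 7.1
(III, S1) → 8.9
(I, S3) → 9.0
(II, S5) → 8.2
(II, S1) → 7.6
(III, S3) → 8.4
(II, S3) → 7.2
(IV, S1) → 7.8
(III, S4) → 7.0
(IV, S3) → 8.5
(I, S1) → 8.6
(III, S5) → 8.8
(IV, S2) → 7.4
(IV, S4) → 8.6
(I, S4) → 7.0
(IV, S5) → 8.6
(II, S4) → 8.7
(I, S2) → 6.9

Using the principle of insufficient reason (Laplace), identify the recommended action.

IV

Row averages: I=7.68, II=7.76, III=8.12, IV=8.18
Highest average = 8.18 → IV.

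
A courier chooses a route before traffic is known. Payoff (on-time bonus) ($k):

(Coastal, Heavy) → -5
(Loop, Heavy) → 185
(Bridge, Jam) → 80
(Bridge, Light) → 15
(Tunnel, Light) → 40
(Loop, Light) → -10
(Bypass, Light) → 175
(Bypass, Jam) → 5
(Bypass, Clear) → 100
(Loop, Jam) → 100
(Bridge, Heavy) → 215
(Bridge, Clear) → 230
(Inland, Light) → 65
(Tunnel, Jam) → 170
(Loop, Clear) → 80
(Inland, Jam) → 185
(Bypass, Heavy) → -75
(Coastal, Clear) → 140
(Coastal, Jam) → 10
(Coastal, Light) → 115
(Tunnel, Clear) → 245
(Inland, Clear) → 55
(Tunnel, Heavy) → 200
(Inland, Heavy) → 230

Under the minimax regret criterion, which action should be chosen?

Column bests: Clear=245, Light=175, Heavy=230, Jam=185.
Tunnel regrets: 0, 135, 30, 15 → max 135
Coastal regrets: 105, 60, 235, 175 → max 235
Loop regrets: 165, 185, 45, 85 → max 185
Bridge regrets: 15, 160, 15, 105 → max 160
Inland regrets: 190, 110, 0, 0 → max 190
Bypass regrets: 145, 0, 305, 180 → max 305
Smallest max regret = 135 → Tunnel.

Tunnel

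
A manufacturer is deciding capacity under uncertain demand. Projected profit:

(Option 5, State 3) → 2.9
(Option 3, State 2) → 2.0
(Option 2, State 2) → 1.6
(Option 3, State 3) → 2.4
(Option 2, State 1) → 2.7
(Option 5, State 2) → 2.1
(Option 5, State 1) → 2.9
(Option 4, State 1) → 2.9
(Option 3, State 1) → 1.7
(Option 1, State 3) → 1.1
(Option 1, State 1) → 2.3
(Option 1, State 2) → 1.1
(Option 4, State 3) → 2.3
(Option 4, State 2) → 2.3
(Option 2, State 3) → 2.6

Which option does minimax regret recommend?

Option 5

Column bests: State 1=2.9, State 2=2.3, State 3=2.9.
Option 1 regrets: 0.6, 1.2, 1.8 → max 1.8
Option 2 regrets: 0.2, 0.7, 0.3 → max 0.7
Option 3 regrets: 1.2, 0.3, 0.5 → max 1.2
Option 4 regrets: 0.0, 0.0, 0.6 → max 0.6
Option 5 regrets: 0.0, 0.2, 0.0 → max 0.2
Smallest max regret = 0.2 → Option 5.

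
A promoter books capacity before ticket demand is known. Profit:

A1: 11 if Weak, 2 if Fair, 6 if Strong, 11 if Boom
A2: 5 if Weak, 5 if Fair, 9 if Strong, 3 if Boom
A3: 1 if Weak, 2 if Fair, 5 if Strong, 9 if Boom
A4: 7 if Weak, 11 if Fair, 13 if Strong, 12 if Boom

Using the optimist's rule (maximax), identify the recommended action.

A4

Row maxima: A1=11, A2=9, A3=9, A4=13
Best best-case = 13 → A4.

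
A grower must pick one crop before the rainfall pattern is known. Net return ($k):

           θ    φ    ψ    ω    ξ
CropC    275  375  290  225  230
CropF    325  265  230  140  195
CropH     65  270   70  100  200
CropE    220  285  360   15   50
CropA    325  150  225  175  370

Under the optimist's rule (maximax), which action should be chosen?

CropC

Row maxima: CropC=375, CropF=325, CropH=270, CropE=360, CropA=370
Best best-case = 375 → CropC.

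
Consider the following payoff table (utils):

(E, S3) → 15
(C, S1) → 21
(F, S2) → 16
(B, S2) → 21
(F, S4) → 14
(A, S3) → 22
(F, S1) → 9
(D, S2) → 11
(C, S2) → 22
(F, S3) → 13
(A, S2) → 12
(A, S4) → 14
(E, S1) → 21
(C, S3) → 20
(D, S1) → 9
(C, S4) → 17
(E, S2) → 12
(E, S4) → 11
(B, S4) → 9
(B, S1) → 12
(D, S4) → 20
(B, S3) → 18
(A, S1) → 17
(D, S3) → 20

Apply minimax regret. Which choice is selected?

C

Column bests: S1=21, S2=22, S3=22, S4=20.
A regrets: 4, 10, 0, 6 → max 10
B regrets: 9, 1, 4, 11 → max 11
C regrets: 0, 0, 2, 3 → max 3
D regrets: 12, 11, 2, 0 → max 12
E regrets: 0, 10, 7, 9 → max 10
F regrets: 12, 6, 9, 6 → max 12
Smallest max regret = 3 → C.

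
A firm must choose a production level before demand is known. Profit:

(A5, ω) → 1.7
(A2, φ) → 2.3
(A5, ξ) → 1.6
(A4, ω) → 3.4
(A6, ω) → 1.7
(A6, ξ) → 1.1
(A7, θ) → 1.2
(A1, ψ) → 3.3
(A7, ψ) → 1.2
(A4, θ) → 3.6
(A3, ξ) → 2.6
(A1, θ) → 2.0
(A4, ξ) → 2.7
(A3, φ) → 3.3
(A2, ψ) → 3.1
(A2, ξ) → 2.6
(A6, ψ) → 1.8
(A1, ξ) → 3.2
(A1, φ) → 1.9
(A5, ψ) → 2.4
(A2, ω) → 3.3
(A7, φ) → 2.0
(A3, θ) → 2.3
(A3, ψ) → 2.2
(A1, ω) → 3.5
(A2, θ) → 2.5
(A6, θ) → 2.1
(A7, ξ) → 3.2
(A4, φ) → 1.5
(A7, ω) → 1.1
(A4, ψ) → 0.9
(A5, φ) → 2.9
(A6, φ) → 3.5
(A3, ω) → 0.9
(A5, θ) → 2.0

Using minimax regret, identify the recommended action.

Column bests: θ=3.6, φ=3.5, ψ=3.3, ω=3.5, ξ=3.2.
A1 regrets: 1.6, 1.6, 0.0, 0.0, 0.0 → max 1.6
A2 regrets: 1.1, 1.2, 0.2, 0.2, 0.6 → max 1.2
A3 regrets: 1.3, 0.2, 1.1, 2.6, 0.6 → max 2.6
A4 regrets: 0.0, 2.0, 2.4, 0.1, 0.5 → max 2.4
A5 regrets: 1.6, 0.6, 0.9, 1.8, 1.6 → max 1.8
A6 regrets: 1.5, 0.0, 1.5, 1.8, 2.1 → max 2.1
A7 regrets: 2.4, 1.5, 2.1, 2.4, 0.0 → max 2.4
Smallest max regret = 1.2 → A2.

A2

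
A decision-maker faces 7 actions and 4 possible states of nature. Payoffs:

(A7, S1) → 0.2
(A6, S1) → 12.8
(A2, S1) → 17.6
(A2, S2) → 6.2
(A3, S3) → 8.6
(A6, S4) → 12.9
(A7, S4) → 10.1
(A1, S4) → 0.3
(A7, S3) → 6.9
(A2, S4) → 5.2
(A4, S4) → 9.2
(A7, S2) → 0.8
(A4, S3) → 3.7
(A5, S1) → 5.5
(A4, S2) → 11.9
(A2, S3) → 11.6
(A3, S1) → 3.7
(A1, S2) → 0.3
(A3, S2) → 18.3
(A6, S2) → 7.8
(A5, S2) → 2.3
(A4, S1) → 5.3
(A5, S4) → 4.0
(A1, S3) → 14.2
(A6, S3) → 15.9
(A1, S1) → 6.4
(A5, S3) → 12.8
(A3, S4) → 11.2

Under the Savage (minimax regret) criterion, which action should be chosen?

A6

Column bests: S1=17.6, S2=18.3, S3=15.9, S4=12.9.
A1 regrets: 11.2, 18.0, 1.7, 12.6 → max 18.0
A2 regrets: 0.0, 12.1, 4.3, 7.7 → max 12.1
A3 regrets: 13.9, 0.0, 7.3, 1.7 → max 13.9
A4 regrets: 12.3, 6.4, 12.2, 3.7 → max 12.3
A5 regrets: 12.1, 16.0, 3.1, 8.9 → max 16.0
A6 regrets: 4.8, 10.5, 0.0, 0.0 → max 10.5
A7 regrets: 17.4, 17.5, 9.0, 2.8 → max 17.5
Smallest max regret = 10.5 → A6.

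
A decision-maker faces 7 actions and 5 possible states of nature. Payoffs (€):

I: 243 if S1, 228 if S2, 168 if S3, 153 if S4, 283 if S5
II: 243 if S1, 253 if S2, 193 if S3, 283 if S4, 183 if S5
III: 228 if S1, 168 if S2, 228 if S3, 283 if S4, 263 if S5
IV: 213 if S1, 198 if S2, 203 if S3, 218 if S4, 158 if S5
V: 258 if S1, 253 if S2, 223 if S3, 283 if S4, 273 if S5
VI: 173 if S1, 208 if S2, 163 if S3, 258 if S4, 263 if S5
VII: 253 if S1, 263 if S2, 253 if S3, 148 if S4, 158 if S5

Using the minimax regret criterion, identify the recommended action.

Column bests: S1=258, S2=263, S3=253, S4=283, S5=283.
I regrets: 15, 35, 85, 130, 0 → max 130
II regrets: 15, 10, 60, 0, 100 → max 100
III regrets: 30, 95, 25, 0, 20 → max 95
IV regrets: 45, 65, 50, 65, 125 → max 125
V regrets: 0, 10, 30, 0, 10 → max 30
VI regrets: 85, 55, 90, 25, 20 → max 90
VII regrets: 5, 0, 0, 135, 125 → max 135
Smallest max regret = 30 → V.

V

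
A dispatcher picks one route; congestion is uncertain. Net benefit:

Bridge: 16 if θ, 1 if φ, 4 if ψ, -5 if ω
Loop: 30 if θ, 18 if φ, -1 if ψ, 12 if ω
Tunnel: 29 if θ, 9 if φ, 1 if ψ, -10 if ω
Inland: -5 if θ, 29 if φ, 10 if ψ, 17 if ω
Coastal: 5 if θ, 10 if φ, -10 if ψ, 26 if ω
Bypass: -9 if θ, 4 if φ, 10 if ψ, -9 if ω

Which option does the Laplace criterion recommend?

Row averages: Bridge=4, Loop=14.75, Tunnel=7.25, Inland=12.75, Coastal=7.75, Bypass=-1
Highest average = 14.75 → Loop.

Loop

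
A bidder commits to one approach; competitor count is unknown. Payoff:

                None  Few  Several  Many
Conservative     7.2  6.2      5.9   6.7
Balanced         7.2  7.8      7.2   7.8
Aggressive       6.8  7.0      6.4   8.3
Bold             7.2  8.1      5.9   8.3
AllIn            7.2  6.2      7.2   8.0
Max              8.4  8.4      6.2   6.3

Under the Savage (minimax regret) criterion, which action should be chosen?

Balanced

Column bests: None=8.4, Few=8.4, Several=7.2, Many=8.3.
Conservative regrets: 1.2, 2.2, 1.3, 1.6 → max 2.2
Balanced regrets: 1.2, 0.6, 0.0, 0.5 → max 1.2
Aggressive regrets: 1.6, 1.4, 0.8, 0.0 → max 1.6
Bold regrets: 1.2, 0.3, 1.3, 0.0 → max 1.3
AllIn regrets: 1.2, 2.2, 0.0, 0.3 → max 2.2
Max regrets: 0.0, 0.0, 1.0, 2.0 → max 2.0
Smallest max regret = 1.2 → Balanced.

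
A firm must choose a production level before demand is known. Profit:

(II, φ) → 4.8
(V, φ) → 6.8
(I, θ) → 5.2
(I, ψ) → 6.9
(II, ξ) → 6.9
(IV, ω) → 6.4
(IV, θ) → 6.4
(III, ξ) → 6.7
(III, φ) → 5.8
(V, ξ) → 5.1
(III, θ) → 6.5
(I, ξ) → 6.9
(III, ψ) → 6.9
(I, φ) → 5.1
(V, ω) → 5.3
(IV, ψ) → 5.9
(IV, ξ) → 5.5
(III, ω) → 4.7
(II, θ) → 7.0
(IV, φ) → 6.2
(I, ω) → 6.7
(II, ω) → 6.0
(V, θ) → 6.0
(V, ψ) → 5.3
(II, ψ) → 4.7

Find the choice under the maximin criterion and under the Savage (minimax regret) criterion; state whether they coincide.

maximin → IV; minimax regret → IV (agree)

Row minima: I=5.1, II=4.7, III=4.7, IV=5.5, V=5.1
Best worst-case = 5.5 → IV.
Column bests: θ=7.0, φ=6.8, ψ=6.9, ω=6.7, ξ=6.9.
I regrets: 1.8, 1.7, 0.0, 0.0, 0.0 → max 1.8
II regrets: 0.0, 2.0, 2.2, 0.7, 0.0 → max 2.2
III regrets: 0.5, 1.0, 0.0, 2.0, 0.2 → max 2.0
IV regrets: 0.6, 0.6, 1.0, 0.3, 1.4 → max 1.4
V regrets: 1.0, 0.0, 1.6, 1.4, 1.8 → max 1.8
Smallest max regret = 1.4 → IV.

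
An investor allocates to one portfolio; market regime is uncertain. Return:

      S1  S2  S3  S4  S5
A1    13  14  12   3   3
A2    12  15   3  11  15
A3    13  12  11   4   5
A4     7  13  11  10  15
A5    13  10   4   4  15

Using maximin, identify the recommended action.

Row minima: A1=3, A2=3, A3=4, A4=7, A5=4
Best worst-case = 7 → A4.

A4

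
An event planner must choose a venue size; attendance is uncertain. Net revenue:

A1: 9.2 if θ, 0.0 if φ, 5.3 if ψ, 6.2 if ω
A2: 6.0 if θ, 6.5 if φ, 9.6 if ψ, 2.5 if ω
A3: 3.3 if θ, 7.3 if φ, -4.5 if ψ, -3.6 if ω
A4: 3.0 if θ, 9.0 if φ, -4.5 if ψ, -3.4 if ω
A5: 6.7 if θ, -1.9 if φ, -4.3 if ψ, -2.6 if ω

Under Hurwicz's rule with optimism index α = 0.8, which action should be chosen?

A2

A1: 0.8·9.2 + 0.2·0.0 = 7.36
A2: 0.8·9.6 + 0.2·2.5 = 8.18
A3: 0.8·7.3 + 0.2·(-4.5) = 4.94
A4: 0.8·9.0 + 0.2·(-4.5) = 6.3
A5: 0.8·6.7 + 0.2·(-4.3) = 4.5
Highest Hurwicz score = 8.18 → A2.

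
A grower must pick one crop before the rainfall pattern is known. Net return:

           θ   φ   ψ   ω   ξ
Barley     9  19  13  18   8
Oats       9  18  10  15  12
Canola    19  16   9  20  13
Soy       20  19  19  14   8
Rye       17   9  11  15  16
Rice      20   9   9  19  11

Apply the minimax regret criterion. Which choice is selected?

Column bests: θ=20, φ=19, ψ=19, ω=20, ξ=16.
Barley regrets: 11, 0, 6, 2, 8 → max 11
Oats regrets: 11, 1, 9, 5, 4 → max 11
Canola regrets: 1, 3, 10, 0, 3 → max 10
Soy regrets: 0, 0, 0, 6, 8 → max 8
Rye regrets: 3, 10, 8, 5, 0 → max 10
Rice regrets: 0, 10, 10, 1, 5 → max 10
Smallest max regret = 8 → Soy.

Soy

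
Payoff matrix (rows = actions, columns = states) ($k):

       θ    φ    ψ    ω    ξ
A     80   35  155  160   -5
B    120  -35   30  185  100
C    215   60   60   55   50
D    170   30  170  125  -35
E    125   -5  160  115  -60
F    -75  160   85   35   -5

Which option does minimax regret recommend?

C

Column bests: θ=215, φ=160, ψ=170, ω=185, ξ=100.
A regrets: 135, 125, 15, 25, 105 → max 135
B regrets: 95, 195, 140, 0, 0 → max 195
C regrets: 0, 100, 110, 130, 50 → max 130
D regrets: 45, 130, 0, 60, 135 → max 135
E regrets: 90, 165, 10, 70, 160 → max 165
F regrets: 290, 0, 85, 150, 105 → max 290
Smallest max regret = 130 → C.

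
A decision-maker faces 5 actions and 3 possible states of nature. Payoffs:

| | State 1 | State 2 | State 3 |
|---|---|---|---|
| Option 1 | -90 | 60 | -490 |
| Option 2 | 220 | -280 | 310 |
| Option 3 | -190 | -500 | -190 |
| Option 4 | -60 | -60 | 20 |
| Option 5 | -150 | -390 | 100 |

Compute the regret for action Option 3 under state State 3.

Best payoff under State 3 is 310.
Regret = 310 − (-190) = 500.

500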